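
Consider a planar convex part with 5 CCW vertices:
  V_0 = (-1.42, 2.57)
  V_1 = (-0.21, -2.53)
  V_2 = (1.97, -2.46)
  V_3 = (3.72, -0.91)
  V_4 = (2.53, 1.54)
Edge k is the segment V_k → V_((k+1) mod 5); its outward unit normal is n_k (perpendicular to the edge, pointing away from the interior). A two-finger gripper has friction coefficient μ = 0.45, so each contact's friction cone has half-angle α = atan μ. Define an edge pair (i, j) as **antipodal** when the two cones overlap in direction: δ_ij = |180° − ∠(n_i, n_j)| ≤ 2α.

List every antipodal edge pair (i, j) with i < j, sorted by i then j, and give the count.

count = 2; pairs: (0,3), (1,4)

α = atan 0.45 = 24.23°;  2α = 48.46°
n_0 = (-0.9730, -0.2308)
n_1 = (+0.0321, -0.9995)
n_2 = (+0.6630, -0.7486)
n_3 = (+0.8995, +0.4369)
n_4 = (+0.2523, +0.9676)
  (0,1): δ = 101.51°  ·
  (0,2): δ = 61.82°  ·
  (0,3): δ = 12.56°  ✓
  (0,4): δ = 62.04°  ·
  (1,2): δ = 140.31°  ·
  (1,3): δ = 65.93°  ·
  (1,4): δ = 16.45°  ✓
  (2,3): δ = 105.63°  ·
  (2,4): δ = 56.15°  ·
  (3,4): δ = 130.52°  ·
antipodal pairs: 2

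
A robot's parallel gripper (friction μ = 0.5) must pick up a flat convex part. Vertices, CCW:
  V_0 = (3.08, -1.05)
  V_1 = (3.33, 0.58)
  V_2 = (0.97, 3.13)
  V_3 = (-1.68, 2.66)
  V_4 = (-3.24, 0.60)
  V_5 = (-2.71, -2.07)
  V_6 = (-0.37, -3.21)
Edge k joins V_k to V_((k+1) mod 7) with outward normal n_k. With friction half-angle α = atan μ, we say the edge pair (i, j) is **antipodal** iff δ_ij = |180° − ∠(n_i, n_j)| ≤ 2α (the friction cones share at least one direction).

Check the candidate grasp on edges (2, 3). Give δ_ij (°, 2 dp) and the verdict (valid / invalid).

δ = 137.19°, invalid

α = atan 0.5 = 26.57°;  2α = 53.13°
edge 2: e_2 = (-2.65, -0.47);  n_2 = (-0.1746, +0.9846)
edge 3: e_3 = (-1.56, -2.06);  n_3 = (-0.7972, +0.6037)
∠(n_2, n_3) = 42.81°
δ = |180° − 42.81°| = 137.19°
137.19° > 2α = 53.13°  →  invalid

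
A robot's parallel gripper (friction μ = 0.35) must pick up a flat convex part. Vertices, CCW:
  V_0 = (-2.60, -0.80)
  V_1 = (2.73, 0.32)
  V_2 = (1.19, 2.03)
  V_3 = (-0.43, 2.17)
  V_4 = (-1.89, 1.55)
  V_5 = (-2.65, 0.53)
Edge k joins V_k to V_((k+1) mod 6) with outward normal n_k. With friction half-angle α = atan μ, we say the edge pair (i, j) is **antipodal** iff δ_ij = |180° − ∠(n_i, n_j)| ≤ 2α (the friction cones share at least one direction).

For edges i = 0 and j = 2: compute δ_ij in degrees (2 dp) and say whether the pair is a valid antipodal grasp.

δ = 16.81°, valid

α = atan 0.35 = 19.29°;  2α = 38.58°
edge 0: e_0 = (+5.33, +1.12);  n_0 = (+0.2056, -0.9786)
edge 2: e_2 = (-1.62, +0.14);  n_2 = (+0.0861, +0.9963)
∠(n_0, n_2) = 163.19°
δ = |180° − 163.19°| = 16.81°
16.81° ≤ 2α = 38.58°  →  valid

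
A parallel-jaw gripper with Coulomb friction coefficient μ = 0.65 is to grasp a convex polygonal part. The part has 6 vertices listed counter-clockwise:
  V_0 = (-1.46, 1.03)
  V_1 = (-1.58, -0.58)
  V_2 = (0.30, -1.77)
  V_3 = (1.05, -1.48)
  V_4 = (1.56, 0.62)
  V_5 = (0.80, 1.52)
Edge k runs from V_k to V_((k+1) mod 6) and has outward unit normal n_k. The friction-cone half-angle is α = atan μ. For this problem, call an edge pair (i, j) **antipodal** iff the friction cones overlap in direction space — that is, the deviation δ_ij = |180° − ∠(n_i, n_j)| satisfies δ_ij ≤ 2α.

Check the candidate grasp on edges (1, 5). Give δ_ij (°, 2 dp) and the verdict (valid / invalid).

α = atan 0.65 = 33.02°;  2α = 66.05°
edge 1: e_1 = (+1.88, -1.19);  n_1 = (-0.5348, -0.8450)
edge 5: e_5 = (-2.26, -0.49);  n_5 = (-0.2119, +0.9773)
∠(n_1, n_5) = 135.43°
δ = |180° − 135.43°| = 44.57°
44.57° ≤ 2α = 66.05°  →  valid

δ = 44.57°, valid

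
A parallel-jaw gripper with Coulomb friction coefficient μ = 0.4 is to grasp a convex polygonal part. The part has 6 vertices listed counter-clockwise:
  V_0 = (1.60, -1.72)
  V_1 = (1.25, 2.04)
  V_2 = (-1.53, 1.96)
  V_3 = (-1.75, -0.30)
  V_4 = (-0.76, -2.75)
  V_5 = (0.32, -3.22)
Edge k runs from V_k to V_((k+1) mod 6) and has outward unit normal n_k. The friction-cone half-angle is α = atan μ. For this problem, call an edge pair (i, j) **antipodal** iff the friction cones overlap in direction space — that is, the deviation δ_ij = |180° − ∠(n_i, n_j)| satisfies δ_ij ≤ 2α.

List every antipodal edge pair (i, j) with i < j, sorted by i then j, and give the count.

count = 4; pairs: (0,2), (0,3), (1,4), (2,5)

α = atan 0.4 = 21.80°;  2α = 43.60°
n_0 = (+0.9957, +0.0927)
n_1 = (-0.0288, +0.9996)
n_2 = (-0.9953, +0.0969)
n_3 = (-0.9272, -0.3747)
n_4 = (-0.3990, -0.9169)
n_5 = (+0.7607, -0.6491)
  (0,1): δ = 93.67°  ·
  (0,2): δ = 10.88°  ✓
  (0,3): δ = 16.68°  ✓
  (0,4): δ = 61.16°  ·
  (0,5): δ = 134.21°  ·
  (1,2): δ = 97.21°  ·
  (1,3): δ = 69.65°  ·
  (1,4): δ = 25.17°  ✓
  (1,5): δ = 47.88°  ·
  (2,3): δ = 152.44°  ·
  (2,4): δ = 107.96°  ·
  (2,5): δ = 34.92°  ✓
  (3,4): δ = 135.52°  ·
  (3,5): δ = 62.48°  ·
  (4,5): δ = 106.96°  ·
antipodal pairs: 4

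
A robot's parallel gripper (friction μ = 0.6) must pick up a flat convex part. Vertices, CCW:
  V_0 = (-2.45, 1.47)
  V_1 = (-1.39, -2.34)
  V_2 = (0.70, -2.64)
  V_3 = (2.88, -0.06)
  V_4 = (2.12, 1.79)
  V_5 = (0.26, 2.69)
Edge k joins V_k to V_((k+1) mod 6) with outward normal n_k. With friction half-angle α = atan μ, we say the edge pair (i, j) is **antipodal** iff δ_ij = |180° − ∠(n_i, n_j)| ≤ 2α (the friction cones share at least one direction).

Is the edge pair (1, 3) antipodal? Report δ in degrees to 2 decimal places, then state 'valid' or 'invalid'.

δ = 59.50°, valid

α = atan 0.6 = 30.96°;  2α = 61.93°
edge 1: e_1 = (+2.09, -0.30);  n_1 = (-0.1421, -0.9899)
edge 3: e_3 = (-0.76, +1.85);  n_3 = (+0.9250, +0.3800)
∠(n_1, n_3) = 120.50°
δ = |180° − 120.50°| = 59.50°
59.50° ≤ 2α = 61.93°  →  valid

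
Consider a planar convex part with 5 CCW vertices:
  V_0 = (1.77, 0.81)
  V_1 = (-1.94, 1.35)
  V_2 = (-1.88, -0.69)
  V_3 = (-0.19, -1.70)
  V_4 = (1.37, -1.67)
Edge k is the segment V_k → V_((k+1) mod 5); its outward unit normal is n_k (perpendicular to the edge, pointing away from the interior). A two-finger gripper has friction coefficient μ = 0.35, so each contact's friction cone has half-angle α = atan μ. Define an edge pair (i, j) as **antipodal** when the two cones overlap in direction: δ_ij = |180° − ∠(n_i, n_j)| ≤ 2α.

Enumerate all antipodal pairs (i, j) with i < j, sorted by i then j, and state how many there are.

count = 3; pairs: (0,2), (0,3), (1,4)

α = atan 0.35 = 19.29°;  2α = 38.58°
n_0 = (+0.1440, +0.9896)
n_1 = (-0.9996, -0.0294)
n_2 = (-0.5130, -0.8584)
n_3 = (+0.0192, -0.9998)
n_4 = (+0.9872, -0.1592)
  (0,1): δ = 80.03°  ·
  (0,2): δ = 22.58°  ✓
  (0,3): δ = 9.38°  ✓
  (0,4): δ = 89.12°  ·
  (1,2): δ = 122.55°  ·
  (1,3): δ = 90.58°  ·
  (1,4): δ = 10.85°  ✓
  (2,3): δ = 148.03°  ·
  (2,4): δ = 68.30°  ·
  (3,4): δ = 100.26°  ·
antipodal pairs: 3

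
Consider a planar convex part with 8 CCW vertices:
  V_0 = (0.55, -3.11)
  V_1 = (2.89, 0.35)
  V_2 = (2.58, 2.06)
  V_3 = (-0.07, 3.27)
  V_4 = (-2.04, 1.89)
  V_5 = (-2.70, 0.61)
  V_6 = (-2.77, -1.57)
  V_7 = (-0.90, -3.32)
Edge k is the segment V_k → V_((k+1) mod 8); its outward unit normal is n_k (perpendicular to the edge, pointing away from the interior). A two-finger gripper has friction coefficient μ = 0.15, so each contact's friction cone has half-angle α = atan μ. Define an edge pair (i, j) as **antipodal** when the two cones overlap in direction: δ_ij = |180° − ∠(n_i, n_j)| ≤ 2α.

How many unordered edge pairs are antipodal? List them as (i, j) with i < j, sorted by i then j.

count = 2; pairs: (0,4), (1,5)

α = atan 0.15 = 8.53°;  2α = 17.06°
n_0 = (+0.8283, -0.5602)
n_1 = (+0.9840, +0.1784)
n_2 = (+0.4154, +0.9097)
n_3 = (-0.5737, +0.8190)
n_4 = (-0.8888, +0.4583)
n_5 = (-0.9995, +0.0321)
n_6 = (-0.6833, -0.7301)
n_7 = (+0.1433, -0.9897)
  (0,1): δ = 135.65°  ·
  (0,2): δ = 80.47°  ·
  (0,3): δ = 20.92°  ·
  (0,4): δ = 6.79°  ✓
  (0,5): δ = 32.23°  ·
  (0,6): δ = 80.97°  ·
  (0,7): δ = 132.31°  ·
  (1,2): δ = 124.82°  ·
  (1,3): δ = 65.26°  ·
  (1,4): δ = 37.55°  ·
  (1,5): δ = 12.11°  ✓
  (1,6): δ = 36.62°  ·
  (1,7): δ = 87.97°  ·
  (2,3): δ = 120.45°  ·
  (2,4): δ = 92.74°  ·
  (2,5): δ = 67.30°  ·
  (2,6): δ = 18.56°  ·
  (2,7): δ = 32.78°  ·
  (3,4): δ = 152.29°  ·
  (3,5): δ = 126.85°  ·
  (3,6): δ = 78.11°  ·
  (3,7): δ = 26.77°  ·
  (4,5): δ = 154.56°  ·
  (4,6): δ = 105.82°  ·
  (4,7): δ = 54.48°  ·
  (5,6): δ = 131.26°  ·
  (5,7): δ = 79.92°  ·
  (6,7): δ = 128.66°  ·
antipodal pairs: 2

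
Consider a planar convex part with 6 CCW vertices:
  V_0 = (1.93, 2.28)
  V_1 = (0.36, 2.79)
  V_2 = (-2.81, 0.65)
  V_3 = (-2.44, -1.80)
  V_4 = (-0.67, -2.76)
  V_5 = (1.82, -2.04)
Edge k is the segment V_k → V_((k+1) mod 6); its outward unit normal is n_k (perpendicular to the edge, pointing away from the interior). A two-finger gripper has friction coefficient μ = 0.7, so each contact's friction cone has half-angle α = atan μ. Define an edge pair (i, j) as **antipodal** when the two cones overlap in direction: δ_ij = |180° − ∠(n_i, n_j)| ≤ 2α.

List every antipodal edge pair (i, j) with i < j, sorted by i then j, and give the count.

count = 8; pairs: (0,2), (0,3), (0,4), (1,3), (1,4), (1,5), (2,5), (3,5)

α = atan 0.7 = 34.99°;  2α = 69.98°
n_0 = (+0.3089, +0.9511)
n_1 = (-0.5595, +0.8288)
n_2 = (-0.9888, -0.1493)
n_3 = (-0.4768, -0.8790)
n_4 = (+0.2778, -0.9606)
n_5 = (+0.9997, -0.0255)
  (0,1): δ = 127.98°  ·
  (0,2): δ = 63.42°  ✓
  (0,3): δ = 10.48°  ✓
  (0,4): δ = 34.12°  ✓
  (0,5): δ = 106.54°  ·
  (1,2): δ = 115.43°  ·
  (1,3): δ = 62.50°  ✓
  (1,4): δ = 17.89°  ✓
  (1,5): δ = 54.52°  ✓
  (2,3): δ = 127.06°  ·
  (2,4): δ = 82.46°  ·
  (2,5): δ = 10.05°  ✓
  (3,4): δ = 135.40°  ·
  (3,5): δ = 62.98°  ✓
  (4,5): δ = 107.59°  ·
antipodal pairs: 8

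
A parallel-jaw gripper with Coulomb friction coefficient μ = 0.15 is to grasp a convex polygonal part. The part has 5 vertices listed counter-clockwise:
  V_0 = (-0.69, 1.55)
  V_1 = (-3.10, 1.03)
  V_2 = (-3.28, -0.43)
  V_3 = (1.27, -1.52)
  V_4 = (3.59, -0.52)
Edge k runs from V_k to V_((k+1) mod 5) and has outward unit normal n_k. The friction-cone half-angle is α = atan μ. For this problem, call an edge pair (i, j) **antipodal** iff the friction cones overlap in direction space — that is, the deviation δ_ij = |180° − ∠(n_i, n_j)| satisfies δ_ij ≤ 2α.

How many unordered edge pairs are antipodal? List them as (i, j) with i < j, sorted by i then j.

α = atan 0.15 = 8.53°;  2α = 17.06°
n_0 = (-0.2109, +0.9775)
n_1 = (-0.9925, +0.1224)
n_2 = (-0.2330, -0.9725)
n_3 = (+0.3958, -0.9183)
n_4 = (+0.4354, +0.9002)
  (0,1): δ = 109.20°  ·
  (0,2): δ = 25.65°  ·
  (0,3): δ = 11.14°  ✓
  (0,4): δ = 142.01°  ·
  (1,2): δ = 96.44°  ·
  (1,3): δ = 59.65°  ·
  (1,4): δ = 71.22°  ·
  (2,3): δ = 143.21°  ·
  (2,4): δ = 12.34°  ✓
  (3,4): δ = 49.13°  ·
antipodal pairs: 2

count = 2; pairs: (0,3), (2,4)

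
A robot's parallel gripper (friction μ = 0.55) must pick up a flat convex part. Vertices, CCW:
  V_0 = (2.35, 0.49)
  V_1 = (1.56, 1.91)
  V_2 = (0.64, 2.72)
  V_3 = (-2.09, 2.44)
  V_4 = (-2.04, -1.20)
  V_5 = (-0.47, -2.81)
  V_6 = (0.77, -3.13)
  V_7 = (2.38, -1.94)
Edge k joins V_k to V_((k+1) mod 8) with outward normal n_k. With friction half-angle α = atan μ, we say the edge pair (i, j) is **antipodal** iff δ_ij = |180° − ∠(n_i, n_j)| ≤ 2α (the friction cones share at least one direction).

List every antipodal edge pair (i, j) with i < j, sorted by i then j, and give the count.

α = atan 0.55 = 28.81°;  2α = 57.62°
n_0 = (+0.8739, +0.4862)
n_1 = (+0.6608, +0.7506)
n_2 = (-0.1020, +0.9948)
n_3 = (-0.9999, -0.0137)
n_4 = (-0.7159, -0.6982)
n_5 = (-0.2499, -0.9683)
n_6 = (+0.5944, -0.8042)
n_7 = (+0.9999, +0.0123)
  (0,1): δ = 160.45°  ·
  (0,2): δ = 113.23°  ·
  (0,3): δ = 28.30°  ✓
  (0,4): δ = 15.19°  ✓
  (0,5): δ = 46.44°  ✓
  (0,6): δ = 97.38°  ·
  (0,7): δ = 151.62°  ·
  (1,2): δ = 132.78°  ·
  (1,3): δ = 47.85°  ✓
  (1,4): δ = 4.36°  ✓
  (1,5): δ = 26.89°  ✓
  (1,6): δ = 77.83°  ·
  (1,7): δ = 132.07°  ·
  (2,3): δ = 95.07°  ·
  (2,4): δ = 51.58°  ✓
  (2,5): δ = 20.33°  ✓
  (2,6): δ = 30.61°  ✓
  (2,7): δ = 84.85°  ·
  (3,4): δ = 136.51°  ·
  (3,5): δ = 105.26°  ·
  (3,6): δ = 54.32°  ✓
  (3,7): δ = 0.08°  ✓
  (4,5): δ = 148.75°  ·
  (4,6): δ = 97.81°  ·
  (4,7): δ = 43.57°  ✓
  (5,6): δ = 129.06°  ·
  (5,7): δ = 74.82°  ·
  (6,7): δ = 125.76°  ·
antipodal pairs: 12

count = 12; pairs: (0,3), (0,4), (0,5), (1,3), (1,4), (1,5), (2,4), (2,5), (2,6), (3,6), (3,7), (4,7)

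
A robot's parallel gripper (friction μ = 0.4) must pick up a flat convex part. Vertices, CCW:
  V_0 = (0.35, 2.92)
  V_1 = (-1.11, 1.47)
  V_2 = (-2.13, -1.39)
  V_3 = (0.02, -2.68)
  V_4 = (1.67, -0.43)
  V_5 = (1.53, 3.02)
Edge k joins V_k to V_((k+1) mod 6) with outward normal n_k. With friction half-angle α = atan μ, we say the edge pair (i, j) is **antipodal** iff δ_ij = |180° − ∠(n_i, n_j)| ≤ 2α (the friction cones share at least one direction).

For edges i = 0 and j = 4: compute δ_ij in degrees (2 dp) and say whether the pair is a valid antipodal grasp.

δ = 47.52°, invalid

α = atan 0.4 = 21.80°;  2α = 43.60°
edge 0: e_0 = (-1.46, -1.45);  n_0 = (-0.7047, +0.7095)
edge 4: e_4 = (-0.14, +3.45);  n_4 = (+0.9992, +0.0405)
∠(n_0, n_4) = 132.48°
δ = |180° − 132.48°| = 47.52°
47.52° > 2α = 43.60°  →  invalid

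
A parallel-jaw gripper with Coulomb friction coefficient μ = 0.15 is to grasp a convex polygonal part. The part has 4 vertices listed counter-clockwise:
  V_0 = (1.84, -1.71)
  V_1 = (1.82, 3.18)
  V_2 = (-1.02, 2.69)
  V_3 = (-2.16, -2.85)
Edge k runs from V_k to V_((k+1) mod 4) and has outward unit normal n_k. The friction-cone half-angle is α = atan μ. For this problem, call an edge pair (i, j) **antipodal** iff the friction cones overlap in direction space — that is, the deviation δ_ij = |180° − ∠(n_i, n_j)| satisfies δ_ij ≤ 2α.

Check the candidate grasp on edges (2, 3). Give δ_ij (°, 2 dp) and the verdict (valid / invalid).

α = atan 0.15 = 8.53°;  2α = 17.06°
edge 2: e_2 = (-1.14, -5.54);  n_2 = (-0.9795, +0.2016)
edge 3: e_3 = (+4.00, +1.14);  n_3 = (+0.2741, -0.9617)
∠(n_2, n_3) = 117.54°
δ = |180° − 117.54°| = 62.46°
62.46° > 2α = 17.06°  →  invalid

δ = 62.46°, invalid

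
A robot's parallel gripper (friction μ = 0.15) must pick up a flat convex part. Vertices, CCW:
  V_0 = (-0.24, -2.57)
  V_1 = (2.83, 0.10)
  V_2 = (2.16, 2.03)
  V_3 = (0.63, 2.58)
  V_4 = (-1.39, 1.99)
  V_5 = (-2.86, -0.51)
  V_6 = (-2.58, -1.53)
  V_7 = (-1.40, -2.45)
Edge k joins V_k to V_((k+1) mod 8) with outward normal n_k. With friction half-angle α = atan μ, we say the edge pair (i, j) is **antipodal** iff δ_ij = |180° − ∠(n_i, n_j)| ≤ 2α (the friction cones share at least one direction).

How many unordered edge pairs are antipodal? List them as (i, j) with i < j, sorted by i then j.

α = atan 0.15 = 8.53°;  2α = 17.06°
n_0 = (+0.6562, -0.7546)
n_1 = (+0.9447, +0.3280)
n_2 = (+0.3383, +0.9410)
n_3 = (-0.2804, +0.9599)
n_4 = (-0.8620, +0.5069)
n_5 = (-0.9643, -0.2647)
n_6 = (-0.6149, -0.7886)
n_7 = (-0.1029, -0.9947)
  (0,1): δ = 111.87°  ·
  (0,2): δ = 60.79°  ·
  (0,3): δ = 24.73°  ·
  (0,4): δ = 18.53°  ·
  (0,5): δ = 64.34°  ·
  (0,6): δ = 101.04°  ·
  (0,7): δ = 133.08°  ·
  (1,2): δ = 128.92°  ·
  (1,3): δ = 92.86°  ·
  (1,4): δ = 49.60°  ·
  (1,5): δ = 3.79°  ✓
  (1,6): δ = 32.91°  ·
  (1,7): δ = 64.95°  ·
  (2,3): δ = 143.95°  ·
  (2,4): δ = 100.68°  ·
  (2,5): δ = 54.88°  ·
  (2,6): δ = 18.17°  ·
  (2,7): δ = 13.87°  ✓
  (3,4): δ = 136.74°  ·
  (3,5): δ = 90.93°  ·
  (3,6): δ = 54.22°  ·
  (3,7): δ = 22.19°  ·
  (4,5): δ = 134.19°  ·
  (4,6): δ = 97.49°  ·
  (4,7): δ = 65.45°  ·
  (5,6): δ = 143.29°  ·
  (5,7): δ = 111.26°  ·
  (6,7): δ = 147.96°  ·
antipodal pairs: 2

count = 2; pairs: (1,5), (2,7)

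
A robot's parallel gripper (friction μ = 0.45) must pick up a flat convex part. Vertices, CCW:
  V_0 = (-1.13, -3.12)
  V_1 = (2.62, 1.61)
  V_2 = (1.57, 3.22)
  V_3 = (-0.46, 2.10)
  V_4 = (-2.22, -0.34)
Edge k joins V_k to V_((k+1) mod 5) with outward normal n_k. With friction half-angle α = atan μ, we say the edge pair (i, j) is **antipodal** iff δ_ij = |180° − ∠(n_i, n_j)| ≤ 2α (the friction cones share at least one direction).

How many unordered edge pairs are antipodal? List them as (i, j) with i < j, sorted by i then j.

count = 3; pairs: (0,2), (0,3), (1,4)

α = atan 0.45 = 24.23°;  2α = 48.46°
n_0 = (+0.7836, -0.6213)
n_1 = (+0.8376, +0.5463)
n_2 = (-0.4831, +0.8756)
n_3 = (-0.8110, +0.5850)
n_4 = (-0.9310, -0.3650)
  (0,1): δ = 108.48°  ·
  (0,2): δ = 22.71°  ✓
  (0,3): δ = 2.60°  ✓
  (0,4): δ = 59.82°  ·
  (1,2): δ = 94.22°  ·
  (1,3): δ = 68.91°  ·
  (1,4): δ = 11.70°  ✓
  (2,3): δ = 154.69°  ·
  (2,4): δ = 97.48°  ·
  (3,4): δ = 122.79°  ·
antipodal pairs: 3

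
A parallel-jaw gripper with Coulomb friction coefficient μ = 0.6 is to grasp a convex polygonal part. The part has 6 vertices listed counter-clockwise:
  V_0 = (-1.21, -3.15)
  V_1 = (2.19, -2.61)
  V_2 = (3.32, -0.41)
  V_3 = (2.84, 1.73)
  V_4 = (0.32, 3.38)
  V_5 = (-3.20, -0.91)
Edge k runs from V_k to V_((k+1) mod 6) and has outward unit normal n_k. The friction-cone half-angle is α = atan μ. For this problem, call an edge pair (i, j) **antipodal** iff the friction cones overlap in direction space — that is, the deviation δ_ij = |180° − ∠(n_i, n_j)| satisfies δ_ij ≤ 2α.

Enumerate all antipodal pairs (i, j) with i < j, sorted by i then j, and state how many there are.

α = atan 0.6 = 30.96°;  2α = 61.93°
n_0 = (+0.1569, -0.9876)
n_1 = (+0.8895, -0.4569)
n_2 = (+0.9758, +0.2189)
n_3 = (+0.5478, +0.8366)
n_4 = (-0.7731, +0.6343)
n_5 = (-0.7476, -0.6642)
  (0,1): δ = 126.21°  ·
  (0,2): δ = 86.38°  ·
  (0,3): δ = 42.24°  ✓
  (0,4): δ = 41.61°  ✓
  (0,5): δ = 122.59°  ·
  (1,2): δ = 140.17°  ·
  (1,3): δ = 96.03°  ·
  (1,4): δ = 12.18°  ✓
  (1,5): δ = 68.80°  ·
  (2,3): δ = 135.86°  ·
  (2,4): δ = 52.01°  ✓
  (2,5): δ = 28.98°  ✓
  (3,4): δ = 96.15°  ·
  (3,5): δ = 15.17°  ✓
  (4,5): δ = 99.01°  ·
antipodal pairs: 6

count = 6; pairs: (0,3), (0,4), (1,4), (2,4), (2,5), (3,5)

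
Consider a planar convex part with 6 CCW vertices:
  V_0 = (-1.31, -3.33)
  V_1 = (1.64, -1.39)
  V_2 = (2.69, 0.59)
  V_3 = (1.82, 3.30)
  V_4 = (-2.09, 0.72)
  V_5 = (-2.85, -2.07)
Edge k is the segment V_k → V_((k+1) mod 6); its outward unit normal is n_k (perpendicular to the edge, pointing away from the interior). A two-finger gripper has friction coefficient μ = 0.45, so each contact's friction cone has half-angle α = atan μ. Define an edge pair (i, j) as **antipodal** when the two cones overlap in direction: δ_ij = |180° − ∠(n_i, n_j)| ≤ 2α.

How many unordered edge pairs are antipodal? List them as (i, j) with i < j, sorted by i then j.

count = 6; pairs: (0,3), (0,4), (1,3), (1,4), (2,4), (2,5)

α = atan 0.45 = 24.23°;  2α = 48.46°
n_0 = (+0.5495, -0.8355)
n_1 = (+0.8835, -0.4685)
n_2 = (+0.9521, +0.3057)
n_3 = (-0.5508, +0.8347)
n_4 = (-0.9648, +0.2628)
n_5 = (-0.6332, -0.7740)
  (0,1): δ = 151.27°  ·
  (0,2): δ = 105.53°  ·
  (0,3): δ = 0.09°  ✓
  (0,4): δ = 41.43°  ✓
  (0,5): δ = 107.38°  ·
  (1,2): δ = 134.26°  ·
  (1,3): δ = 28.64°  ✓
  (1,4): δ = 12.70°  ✓
  (1,5): δ = 78.65°  ·
  (2,3): δ = 74.38°  ·
  (2,4): δ = 33.04°  ✓
  (2,5): δ = 32.91°  ✓
  (3,4): δ = 138.66°  ·
  (3,5): δ = 72.71°  ·
  (4,5): δ = 114.05°  ·
antipodal pairs: 6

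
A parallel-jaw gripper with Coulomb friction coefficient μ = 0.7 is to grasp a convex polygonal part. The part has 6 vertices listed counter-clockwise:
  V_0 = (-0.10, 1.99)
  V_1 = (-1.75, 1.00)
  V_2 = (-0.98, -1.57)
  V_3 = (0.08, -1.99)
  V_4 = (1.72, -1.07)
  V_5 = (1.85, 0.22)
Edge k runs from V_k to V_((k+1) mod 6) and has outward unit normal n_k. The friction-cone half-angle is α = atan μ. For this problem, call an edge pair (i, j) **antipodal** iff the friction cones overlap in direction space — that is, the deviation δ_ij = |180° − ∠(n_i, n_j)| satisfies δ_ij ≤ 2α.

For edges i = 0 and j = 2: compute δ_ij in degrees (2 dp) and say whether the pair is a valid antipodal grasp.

δ = 52.58°, valid

α = atan 0.7 = 34.99°;  2α = 69.98°
edge 0: e_0 = (-1.65, -0.99);  n_0 = (-0.5145, +0.8575)
edge 2: e_2 = (+1.06, -0.42);  n_2 = (-0.3684, -0.9297)
∠(n_0, n_2) = 127.42°
δ = |180° − 127.42°| = 52.58°
52.58° ≤ 2α = 69.98°  →  valid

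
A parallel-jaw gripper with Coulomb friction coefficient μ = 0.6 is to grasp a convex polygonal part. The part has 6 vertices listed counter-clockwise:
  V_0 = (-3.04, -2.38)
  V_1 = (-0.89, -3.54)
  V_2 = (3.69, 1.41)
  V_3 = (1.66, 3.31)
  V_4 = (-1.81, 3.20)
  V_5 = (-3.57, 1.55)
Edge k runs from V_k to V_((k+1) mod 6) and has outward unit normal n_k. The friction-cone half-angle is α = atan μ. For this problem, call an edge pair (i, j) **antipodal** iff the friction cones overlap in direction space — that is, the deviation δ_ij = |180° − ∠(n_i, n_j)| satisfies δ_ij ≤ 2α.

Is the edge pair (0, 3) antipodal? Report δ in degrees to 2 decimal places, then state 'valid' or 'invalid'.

δ = 30.16°, valid

α = atan 0.6 = 30.96°;  2α = 61.93°
edge 0: e_0 = (+2.15, -1.16);  n_0 = (-0.4748, -0.8801)
edge 3: e_3 = (-3.47, -0.11);  n_3 = (-0.0317, +0.9995)
∠(n_0, n_3) = 149.84°
δ = |180° − 149.84°| = 30.16°
30.16° ≤ 2α = 61.93°  →  valid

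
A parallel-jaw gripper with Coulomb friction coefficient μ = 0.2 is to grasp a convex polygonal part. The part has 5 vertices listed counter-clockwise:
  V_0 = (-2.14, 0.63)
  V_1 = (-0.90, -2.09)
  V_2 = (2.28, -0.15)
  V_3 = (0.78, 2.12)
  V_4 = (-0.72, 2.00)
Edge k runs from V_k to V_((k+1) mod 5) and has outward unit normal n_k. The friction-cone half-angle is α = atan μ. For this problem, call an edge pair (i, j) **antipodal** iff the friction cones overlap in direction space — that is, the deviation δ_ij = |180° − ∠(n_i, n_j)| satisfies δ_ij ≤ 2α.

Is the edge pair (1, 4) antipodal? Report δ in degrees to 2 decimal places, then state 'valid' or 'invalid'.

α = atan 0.2 = 11.31°;  2α = 22.62°
edge 1: e_1 = (+3.18, +1.94);  n_1 = (+0.5208, -0.8537)
edge 4: e_4 = (-1.42, -1.37);  n_4 = (-0.6943, +0.7197)
∠(n_1, n_4) = 167.41°
δ = |180° − 167.41°| = 12.59°
12.59° ≤ 2α = 22.62°  →  valid

δ = 12.59°, valid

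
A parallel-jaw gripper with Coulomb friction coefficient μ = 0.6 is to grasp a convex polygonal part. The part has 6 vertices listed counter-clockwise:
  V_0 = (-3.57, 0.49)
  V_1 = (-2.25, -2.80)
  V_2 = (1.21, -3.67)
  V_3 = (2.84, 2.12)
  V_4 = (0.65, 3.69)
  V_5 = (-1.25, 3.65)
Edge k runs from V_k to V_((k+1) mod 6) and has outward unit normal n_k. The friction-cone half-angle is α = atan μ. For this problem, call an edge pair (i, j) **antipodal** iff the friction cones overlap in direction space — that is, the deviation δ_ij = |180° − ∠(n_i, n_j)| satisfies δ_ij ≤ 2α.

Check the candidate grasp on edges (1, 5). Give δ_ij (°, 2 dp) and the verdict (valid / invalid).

δ = 67.83°, invalid

α = atan 0.6 = 30.96°;  2α = 61.93°
edge 1: e_1 = (+3.46, -0.87);  n_1 = (-0.2439, -0.9698)
edge 5: e_5 = (-2.32, -3.16);  n_5 = (-0.8061, +0.5918)
∠(n_1, n_5) = 112.17°
δ = |180° − 112.17°| = 67.83°
67.83° > 2α = 61.93°  →  invalid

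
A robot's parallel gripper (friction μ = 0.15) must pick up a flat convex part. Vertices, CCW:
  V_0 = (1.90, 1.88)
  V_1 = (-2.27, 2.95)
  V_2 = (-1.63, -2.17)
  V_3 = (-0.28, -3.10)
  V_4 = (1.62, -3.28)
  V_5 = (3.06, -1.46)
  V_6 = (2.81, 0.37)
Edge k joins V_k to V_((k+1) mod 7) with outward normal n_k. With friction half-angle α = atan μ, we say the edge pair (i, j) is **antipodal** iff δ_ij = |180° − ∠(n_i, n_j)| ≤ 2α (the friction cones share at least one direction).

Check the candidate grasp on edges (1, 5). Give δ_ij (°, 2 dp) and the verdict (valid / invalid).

α = atan 0.15 = 8.53°;  2α = 17.06°
edge 1: e_1 = (+0.64, -5.12);  n_1 = (-0.9923, -0.1240)
edge 5: e_5 = (-0.25, +1.83);  n_5 = (+0.9908, +0.1354)
∠(n_1, n_5) = 179.35°
δ = |180° − 179.35°| = 0.65°
0.65° ≤ 2α = 17.06°  →  valid

δ = 0.65°, valid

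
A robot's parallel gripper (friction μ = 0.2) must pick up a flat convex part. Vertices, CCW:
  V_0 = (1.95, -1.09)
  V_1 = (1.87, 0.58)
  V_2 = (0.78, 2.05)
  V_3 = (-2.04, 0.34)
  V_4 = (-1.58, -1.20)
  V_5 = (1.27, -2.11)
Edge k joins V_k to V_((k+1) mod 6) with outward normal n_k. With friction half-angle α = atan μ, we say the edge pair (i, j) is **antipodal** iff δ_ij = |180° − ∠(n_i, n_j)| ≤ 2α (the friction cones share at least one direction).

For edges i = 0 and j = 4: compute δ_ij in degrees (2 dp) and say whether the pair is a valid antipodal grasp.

δ = 69.55°, invalid

α = atan 0.2 = 11.31°;  2α = 22.62°
edge 0: e_0 = (-0.08, +1.67);  n_0 = (+0.9989, +0.0478)
edge 4: e_4 = (+2.85, -0.91);  n_4 = (-0.3042, -0.9526)
∠(n_0, n_4) = 110.45°
δ = |180° − 110.45°| = 69.55°
69.55° > 2α = 22.62°  →  invalid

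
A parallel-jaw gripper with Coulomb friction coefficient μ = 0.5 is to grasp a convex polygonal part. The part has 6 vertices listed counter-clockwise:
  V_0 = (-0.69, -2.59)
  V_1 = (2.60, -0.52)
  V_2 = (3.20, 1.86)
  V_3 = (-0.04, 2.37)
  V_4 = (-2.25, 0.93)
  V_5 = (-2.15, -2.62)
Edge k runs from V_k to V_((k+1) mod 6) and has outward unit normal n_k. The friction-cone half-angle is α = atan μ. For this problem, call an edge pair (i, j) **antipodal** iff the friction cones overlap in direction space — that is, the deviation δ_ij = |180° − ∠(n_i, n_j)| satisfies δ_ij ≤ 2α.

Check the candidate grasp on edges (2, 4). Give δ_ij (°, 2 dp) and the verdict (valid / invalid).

δ = 79.44°, invalid

α = atan 0.5 = 26.57°;  2α = 53.13°
edge 2: e_2 = (-3.24, +0.51);  n_2 = (+0.1555, +0.9878)
edge 4: e_4 = (+0.10, -3.55);  n_4 = (-0.9996, -0.0282)
∠(n_2, n_4) = 100.56°
δ = |180° − 100.56°| = 79.44°
79.44° > 2α = 53.13°  →  invalid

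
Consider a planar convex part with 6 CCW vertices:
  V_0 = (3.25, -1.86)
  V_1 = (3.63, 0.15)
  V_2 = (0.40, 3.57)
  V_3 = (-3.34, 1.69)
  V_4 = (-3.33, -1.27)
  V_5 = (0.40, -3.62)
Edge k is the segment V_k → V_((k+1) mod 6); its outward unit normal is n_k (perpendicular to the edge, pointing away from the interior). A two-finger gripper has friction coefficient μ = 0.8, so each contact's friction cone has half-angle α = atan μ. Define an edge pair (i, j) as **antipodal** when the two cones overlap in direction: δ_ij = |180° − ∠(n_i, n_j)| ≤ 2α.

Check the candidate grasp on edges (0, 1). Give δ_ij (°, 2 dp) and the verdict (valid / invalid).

α = atan 0.8 = 38.66°;  2α = 77.32°
edge 0: e_0 = (+0.38, +2.01);  n_0 = (+0.9826, -0.1858)
edge 1: e_1 = (-3.23, +3.42);  n_1 = (+0.7270, +0.6866)
∠(n_0, n_1) = 54.07°
δ = |180° − 54.07°| = 125.93°
125.93° > 2α = 77.32°  →  invalid

δ = 125.93°, invalid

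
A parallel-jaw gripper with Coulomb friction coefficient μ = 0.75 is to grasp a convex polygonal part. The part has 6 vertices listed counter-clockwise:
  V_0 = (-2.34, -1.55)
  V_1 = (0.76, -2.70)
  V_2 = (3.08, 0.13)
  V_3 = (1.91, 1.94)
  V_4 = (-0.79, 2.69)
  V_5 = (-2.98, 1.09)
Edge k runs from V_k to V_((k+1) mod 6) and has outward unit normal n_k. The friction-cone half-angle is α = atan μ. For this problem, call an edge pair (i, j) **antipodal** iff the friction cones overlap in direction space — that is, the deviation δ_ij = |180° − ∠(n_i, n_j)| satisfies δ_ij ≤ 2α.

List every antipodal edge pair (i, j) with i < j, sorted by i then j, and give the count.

α = atan 0.75 = 36.87°;  2α = 73.74°
n_0 = (-0.3478, -0.9376)
n_1 = (+0.7733, -0.6340)
n_2 = (+0.8398, +0.5429)
n_3 = (+0.2676, +0.9635)
n_4 = (-0.5899, +0.8075)
n_5 = (-0.9719, -0.2356)
  (0,1): δ = 108.99°  ·
  (0,2): δ = 36.77°  ✓
  (0,3): δ = 4.83°  ✓
  (0,4): δ = 56.50°  ✓
  (0,5): δ = 123.98°  ·
  (1,2): δ = 107.78°  ·
  (1,3): δ = 66.18°  ✓
  (1,4): δ = 14.50°  ✓
  (1,5): δ = 52.97°  ✓
  (2,3): δ = 138.40°  ·
  (2,4): δ = 86.73°  ·
  (2,5): δ = 19.25°  ✓
  (3,4): δ = 128.32°  ·
  (3,5): δ = 60.85°  ✓
  (4,5): δ = 112.52°  ·
antipodal pairs: 8

count = 8; pairs: (0,2), (0,3), (0,4), (1,3), (1,4), (1,5), (2,5), (3,5)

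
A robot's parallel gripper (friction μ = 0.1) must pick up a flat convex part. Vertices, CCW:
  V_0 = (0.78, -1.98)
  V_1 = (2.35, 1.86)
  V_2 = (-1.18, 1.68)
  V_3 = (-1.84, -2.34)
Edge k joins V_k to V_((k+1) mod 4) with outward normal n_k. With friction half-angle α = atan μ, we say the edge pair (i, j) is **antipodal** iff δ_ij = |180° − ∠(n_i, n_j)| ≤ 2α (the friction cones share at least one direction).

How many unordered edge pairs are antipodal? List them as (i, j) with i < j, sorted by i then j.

count = 1; pairs: (1,3)

α = atan 0.1 = 5.71°;  2α = 11.42°
n_0 = (+0.9256, -0.3784)
n_1 = (-0.0509, +0.9987)
n_2 = (-0.9868, +0.1620)
n_3 = (+0.1361, -0.9907)
  (0,1): δ = 64.84°  ·
  (0,2): δ = 12.91°  ·
  (0,3): δ = 120.06°  ·
  (1,2): δ = 102.24°  ·
  (1,3): δ = 4.90°  ✓
  (2,3): δ = 72.85°  ·
antipodal pairs: 1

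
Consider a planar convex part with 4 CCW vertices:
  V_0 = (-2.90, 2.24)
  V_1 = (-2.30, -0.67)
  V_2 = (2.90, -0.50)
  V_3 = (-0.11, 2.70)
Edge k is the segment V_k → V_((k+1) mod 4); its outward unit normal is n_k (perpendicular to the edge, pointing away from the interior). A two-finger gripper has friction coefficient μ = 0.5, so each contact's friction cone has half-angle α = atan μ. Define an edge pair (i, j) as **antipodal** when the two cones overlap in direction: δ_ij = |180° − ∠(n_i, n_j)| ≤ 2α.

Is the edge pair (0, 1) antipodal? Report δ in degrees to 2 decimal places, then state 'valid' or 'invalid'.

δ = 99.78°, invalid

α = atan 0.5 = 26.57°;  2α = 53.13°
edge 0: e_0 = (+0.60, -2.91);  n_0 = (-0.9794, -0.2019)
edge 1: e_1 = (+5.20, +0.17);  n_1 = (+0.0327, -0.9995)
∠(n_0, n_1) = 80.22°
δ = |180° − 80.22°| = 99.78°
99.78° > 2α = 53.13°  →  invalid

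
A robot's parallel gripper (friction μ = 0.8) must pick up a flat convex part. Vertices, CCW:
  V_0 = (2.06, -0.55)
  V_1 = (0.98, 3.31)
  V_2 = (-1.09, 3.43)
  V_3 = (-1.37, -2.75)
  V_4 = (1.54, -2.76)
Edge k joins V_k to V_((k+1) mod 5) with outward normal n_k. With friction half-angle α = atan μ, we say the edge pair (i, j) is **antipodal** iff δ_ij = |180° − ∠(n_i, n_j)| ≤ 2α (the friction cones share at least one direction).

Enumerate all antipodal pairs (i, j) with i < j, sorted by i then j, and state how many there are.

count = 4; pairs: (0,2), (0,3), (1,3), (2,4)

α = atan 0.8 = 38.66°;  2α = 77.32°
n_0 = (+0.9630, +0.2694)
n_1 = (+0.0579, +0.9983)
n_2 = (-0.9990, +0.0453)
n_3 = (-0.0034, -1.0000)
n_4 = (+0.9734, -0.2290)
  (0,1): δ = 108.95°  ·
  (0,2): δ = 18.23°  ✓
  (0,3): δ = 74.17°  ✓
  (0,4): δ = 151.13°  ·
  (1,2): δ = 89.28°  ·
  (1,3): δ = 3.12°  ✓
  (1,4): δ = 80.08°  ·
  (2,3): δ = 87.60°  ·
  (2,4): δ = 10.65°  ✓
  (3,4): δ = 103.04°  ·
antipodal pairs: 4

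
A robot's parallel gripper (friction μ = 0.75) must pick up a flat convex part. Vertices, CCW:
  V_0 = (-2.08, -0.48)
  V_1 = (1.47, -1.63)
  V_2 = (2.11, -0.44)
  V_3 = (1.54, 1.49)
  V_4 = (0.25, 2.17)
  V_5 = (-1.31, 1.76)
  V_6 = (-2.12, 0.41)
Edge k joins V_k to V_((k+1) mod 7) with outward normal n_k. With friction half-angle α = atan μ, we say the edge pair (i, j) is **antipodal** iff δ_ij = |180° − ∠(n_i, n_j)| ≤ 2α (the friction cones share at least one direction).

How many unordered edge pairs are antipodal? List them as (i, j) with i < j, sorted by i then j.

count = 9; pairs: (0,2), (0,3), (0,4), (1,4), (1,5), (1,6), (2,5), (2,6), (3,6)

α = atan 0.75 = 36.87°;  2α = 73.74°
n_0 = (-0.3082, -0.9513)
n_1 = (+0.8807, -0.4737)
n_2 = (+0.9590, +0.2832)
n_3 = (+0.4663, +0.8846)
n_4 = (-0.2542, +0.9672)
n_5 = (-0.8575, +0.5145)
n_6 = (-0.9990, -0.0449)
  (0,1): δ = 100.32°  ·
  (0,2): δ = 55.60°  ✓
  (0,3): δ = 9.85°  ✓
  (0,4): δ = 32.67°  ✓
  (0,5): δ = 76.99°  ·
  (0,6): δ = 110.52°  ·
  (1,2): δ = 135.27°  ·
  (1,3): δ = 89.52°  ·
  (1,4): δ = 47.00°  ✓
  (1,5): δ = 2.69°  ✓
  (1,6): δ = 30.85°  ✓
  (2,3): δ = 134.25°  ·
  (2,4): δ = 91.73°  ·
  (2,5): δ = 47.42°  ✓
  (2,6): δ = 13.88°  ✓
  (3,4): δ = 137.48°  ·
  (3,5): δ = 93.17°  ·
  (3,6): δ = 59.63°  ✓
  (4,5): δ = 135.69°  ·
  (4,6): δ = 102.15°  ·
  (5,6): δ = 146.46°  ·
antipodal pairs: 9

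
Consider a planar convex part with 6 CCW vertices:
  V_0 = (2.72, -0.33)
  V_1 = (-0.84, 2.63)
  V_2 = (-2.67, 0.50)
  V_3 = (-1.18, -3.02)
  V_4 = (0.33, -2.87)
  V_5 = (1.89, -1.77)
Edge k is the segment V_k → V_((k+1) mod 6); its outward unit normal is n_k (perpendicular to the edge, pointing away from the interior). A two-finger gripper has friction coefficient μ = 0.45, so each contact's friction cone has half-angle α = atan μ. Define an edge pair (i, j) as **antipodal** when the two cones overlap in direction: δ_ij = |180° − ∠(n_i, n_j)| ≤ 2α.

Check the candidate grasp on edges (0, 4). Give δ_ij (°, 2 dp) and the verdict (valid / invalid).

α = atan 0.45 = 24.23°;  2α = 48.46°
edge 0: e_0 = (-3.56, +2.96);  n_0 = (+0.6393, +0.7689)
edge 4: e_4 = (+1.56, +1.10);  n_4 = (+0.5763, -0.8173)
∠(n_0, n_4) = 105.07°
δ = |180° − 105.07°| = 74.93°
74.93° > 2α = 48.46°  →  invalid

δ = 74.93°, invalid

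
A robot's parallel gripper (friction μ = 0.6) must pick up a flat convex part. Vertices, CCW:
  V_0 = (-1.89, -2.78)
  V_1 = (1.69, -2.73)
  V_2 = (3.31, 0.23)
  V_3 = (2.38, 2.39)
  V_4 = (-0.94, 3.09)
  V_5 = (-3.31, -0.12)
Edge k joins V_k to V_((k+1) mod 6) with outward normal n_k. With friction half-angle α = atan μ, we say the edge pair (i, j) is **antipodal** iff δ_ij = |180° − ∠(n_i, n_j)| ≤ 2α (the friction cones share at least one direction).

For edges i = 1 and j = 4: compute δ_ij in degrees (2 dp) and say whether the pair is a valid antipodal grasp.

δ = 7.75°, valid

α = atan 0.6 = 30.96°;  2α = 61.93°
edge 1: e_1 = (+1.62, +2.96);  n_1 = (+0.8772, -0.4801)
edge 4: e_4 = (-2.37, -3.21);  n_4 = (-0.8045, +0.5940)
∠(n_1, n_4) = 172.25°
δ = |180° − 172.25°| = 7.75°
7.75° ≤ 2α = 61.93°  →  valid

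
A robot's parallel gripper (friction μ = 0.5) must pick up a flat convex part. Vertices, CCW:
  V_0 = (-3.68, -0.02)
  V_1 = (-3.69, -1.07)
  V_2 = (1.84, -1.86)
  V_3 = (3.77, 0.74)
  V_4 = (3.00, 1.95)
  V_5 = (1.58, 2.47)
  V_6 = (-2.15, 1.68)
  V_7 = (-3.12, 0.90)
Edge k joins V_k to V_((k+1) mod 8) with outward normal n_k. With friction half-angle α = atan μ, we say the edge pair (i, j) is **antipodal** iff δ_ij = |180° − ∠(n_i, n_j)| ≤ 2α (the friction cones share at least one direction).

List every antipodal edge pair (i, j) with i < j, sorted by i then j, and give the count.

α = atan 0.5 = 26.57°;  2α = 53.13°
n_0 = (-1.0000, +0.0095)
n_1 = (-0.1414, -0.9899)
n_2 = (+0.8030, -0.5960)
n_3 = (+0.8437, +0.5369)
n_4 = (+0.3439, +0.9390)
n_5 = (-0.2072, +0.9783)
n_6 = (-0.6267, +0.7793)
n_7 = (-0.8542, +0.5199)
  (0,1): δ = 97.58°  ·
  (0,2): δ = 36.04°  ✓
  (0,3): δ = 33.02°  ✓
  (0,4): δ = 70.43°  ·
  (0,5): δ = 102.50°  ·
  (0,6): δ = 129.35°  ·
  (0,7): δ = 149.22°  ·
  (1,2): δ = 118.46°  ·
  (1,3): δ = 49.40°  ✓
  (1,4): δ = 11.98°  ✓
  (1,5): δ = 20.09°  ✓
  (1,6): δ = 46.93°  ✓
  (1,7): δ = 66.80°  ·
  (2,3): δ = 110.94°  ·
  (2,4): δ = 73.53°  ·
  (2,5): δ = 41.45°  ✓
  (2,6): δ = 14.61°  ✓
  (2,7): δ = 5.26°  ✓
  (3,4): δ = 142.58°  ·
  (3,5): δ = 110.51°  ·
  (3,6): δ = 83.67°  ·
  (3,7): δ = 63.80°  ·
  (4,5): δ = 147.93°  ·
  (4,6): δ = 121.08°  ·
  (4,7): δ = 101.22°  ·
  (5,6): δ = 153.15°  ·
  (5,7): δ = 133.29°  ·
  (6,7): δ = 160.13°  ·
antipodal pairs: 9

count = 9; pairs: (0,2), (0,3), (1,3), (1,4), (1,5), (1,6), (2,5), (2,6), (2,7)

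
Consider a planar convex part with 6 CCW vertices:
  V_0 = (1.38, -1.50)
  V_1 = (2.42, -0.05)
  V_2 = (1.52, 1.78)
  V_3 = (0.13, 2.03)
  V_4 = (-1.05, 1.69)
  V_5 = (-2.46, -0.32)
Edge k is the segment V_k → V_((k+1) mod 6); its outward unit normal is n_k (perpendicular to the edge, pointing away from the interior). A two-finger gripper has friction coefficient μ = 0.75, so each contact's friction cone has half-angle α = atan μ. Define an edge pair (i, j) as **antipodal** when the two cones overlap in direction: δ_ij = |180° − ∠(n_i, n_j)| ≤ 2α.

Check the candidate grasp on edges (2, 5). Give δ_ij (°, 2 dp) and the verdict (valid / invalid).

δ = 6.89°, valid

α = atan 0.75 = 36.87°;  2α = 73.74°
edge 2: e_2 = (-1.39, +0.25);  n_2 = (+0.1770, +0.9842)
edge 5: e_5 = (+3.84, -1.18);  n_5 = (-0.2937, -0.9559)
∠(n_2, n_5) = 173.11°
δ = |180° − 173.11°| = 6.89°
6.89° ≤ 2α = 73.74°  →  valid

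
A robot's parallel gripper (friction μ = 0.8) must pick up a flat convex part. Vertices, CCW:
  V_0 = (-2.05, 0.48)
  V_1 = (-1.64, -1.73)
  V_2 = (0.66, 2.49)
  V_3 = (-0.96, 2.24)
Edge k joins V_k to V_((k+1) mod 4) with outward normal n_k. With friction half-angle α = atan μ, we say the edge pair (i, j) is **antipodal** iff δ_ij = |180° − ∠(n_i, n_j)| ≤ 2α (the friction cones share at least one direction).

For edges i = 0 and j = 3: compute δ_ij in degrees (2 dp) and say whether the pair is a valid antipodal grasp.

α = atan 0.8 = 38.66°;  2α = 77.32°
edge 0: e_0 = (+0.41, -2.21);  n_0 = (-0.9832, -0.1824)
edge 3: e_3 = (-1.09, -1.76);  n_3 = (-0.8502, +0.5265)
∠(n_0, n_3) = 42.28°
δ = |180° − 42.28°| = 137.72°
137.72° > 2α = 77.32°  →  invalid

δ = 137.72°, invalid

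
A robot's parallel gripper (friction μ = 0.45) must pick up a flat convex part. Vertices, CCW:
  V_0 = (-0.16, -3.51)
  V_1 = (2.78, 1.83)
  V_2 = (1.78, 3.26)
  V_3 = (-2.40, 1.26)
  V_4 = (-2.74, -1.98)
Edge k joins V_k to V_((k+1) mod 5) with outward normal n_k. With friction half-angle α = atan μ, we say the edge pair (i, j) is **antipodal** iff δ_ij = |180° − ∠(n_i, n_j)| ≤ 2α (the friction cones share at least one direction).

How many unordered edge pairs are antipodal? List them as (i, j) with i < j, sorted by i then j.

count = 4; pairs: (0,2), (0,3), (1,3), (1,4)

α = atan 0.45 = 24.23°;  2α = 48.46°
n_0 = (+0.8760, -0.4823)
n_1 = (+0.8195, +0.5731)
n_2 = (-0.4316, +0.9021)
n_3 = (-0.9945, +0.1044)
n_4 = (-0.5101, -0.8601)
  (0,1): δ = 116.20°  ·
  (0,2): δ = 35.59°  ✓
  (0,3): δ = 22.84°  ✓
  (0,4): δ = 88.17°  ·
  (1,2): δ = 99.40°  ·
  (1,3): δ = 40.96°  ✓
  (1,4): δ = 24.37°  ✓
  (2,3): δ = 121.56°  ·
  (2,4): δ = 56.24°  ·
  (3,4): δ = 114.68°  ·
antipodal pairs: 4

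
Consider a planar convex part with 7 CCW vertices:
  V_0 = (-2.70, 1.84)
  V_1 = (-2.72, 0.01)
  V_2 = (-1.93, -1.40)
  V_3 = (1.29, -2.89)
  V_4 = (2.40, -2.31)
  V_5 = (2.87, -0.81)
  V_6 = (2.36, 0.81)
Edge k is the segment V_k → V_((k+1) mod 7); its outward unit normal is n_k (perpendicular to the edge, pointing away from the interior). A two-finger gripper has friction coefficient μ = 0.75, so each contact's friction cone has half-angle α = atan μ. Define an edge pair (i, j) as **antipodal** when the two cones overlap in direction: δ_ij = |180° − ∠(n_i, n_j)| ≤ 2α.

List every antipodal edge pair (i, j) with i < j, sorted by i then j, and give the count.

α = atan 0.75 = 36.87°;  2α = 73.74°
n_0 = (-0.9999, +0.0109)
n_1 = (-0.8724, -0.4888)
n_2 = (-0.4200, -0.9075)
n_3 = (+0.4631, -0.8863)
n_4 = (+0.9543, -0.2990)
n_5 = (+0.9538, +0.3003)
n_6 = (+0.1995, +0.9799)
  (0,1): δ = 150.11°  ·
  (0,2): δ = 114.21°  ·
  (0,3): δ = 61.79°  ✓
  (0,4): δ = 16.77°  ✓
  (0,5): δ = 18.10°  ✓
  (0,6): δ = 79.12°  ·
  (1,2): δ = 144.09°  ·
  (1,3): δ = 91.67°  ·
  (1,4): δ = 46.66°  ✓
  (1,5): δ = 11.79°  ✓
  (1,6): δ = 49.23°  ✓
  (2,3): δ = 127.58°  ·
  (2,4): δ = 82.57°  ·
  (2,5): δ = 47.69°  ✓
  (2,6): δ = 13.33°  ✓
  (3,4): δ = 134.99°  ·
  (3,5): δ = 100.11°  ·
  (3,6): δ = 39.09°  ✓
  (4,5): δ = 145.13°  ·
  (4,6): δ = 84.11°  ·
  (5,6): δ = 118.98°  ·
antipodal pairs: 9

count = 9; pairs: (0,3), (0,4), (0,5), (1,4), (1,5), (1,6), (2,5), (2,6), (3,6)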